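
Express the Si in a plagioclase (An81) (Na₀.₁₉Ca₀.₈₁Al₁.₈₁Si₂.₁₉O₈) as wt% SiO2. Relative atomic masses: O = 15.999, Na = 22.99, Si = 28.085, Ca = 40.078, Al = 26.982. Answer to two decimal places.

47.82 wt%

M(Na₀.₁₉Ca₀.₈₁Al₁.₈₁Si₂.₁₉O₈) = 275.167 g/mol; M(SiO2) = 60.083 g/mol.
Moles SiO2 per formula unit = 2.19 Si ÷ 1 = 2.1900.
SiO2 fraction = (2.1900 × 60.083) / 275.167 = 131.582/275.167 = 0.4782.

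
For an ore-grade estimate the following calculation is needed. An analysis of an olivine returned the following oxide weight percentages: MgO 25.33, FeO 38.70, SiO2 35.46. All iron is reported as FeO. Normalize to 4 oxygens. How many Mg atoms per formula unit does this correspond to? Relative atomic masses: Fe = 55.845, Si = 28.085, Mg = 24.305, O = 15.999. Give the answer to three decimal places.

25.33 wt% MgO ÷ 40.304 g/mol = 0.62847 mol, giving 0.62847 Mg and 0.62847 O.
38.70 wt% FeO ÷ 71.844 g/mol = 0.53867 mol, giving 0.53867 Fe and 0.53867 O.
35.46 wt% SiO2 ÷ 60.083 g/mol = 0.59018 mol, giving 0.59018 Si and 1.18036 O.
Oxygen sums to 2.34750; scaling by 4/2.34750 = 1.70394 puts the formula on 4 O.
Mg: 0.62847 × 1.70394 = 1.071 atoms per formula unit.

1.071 Mg apfu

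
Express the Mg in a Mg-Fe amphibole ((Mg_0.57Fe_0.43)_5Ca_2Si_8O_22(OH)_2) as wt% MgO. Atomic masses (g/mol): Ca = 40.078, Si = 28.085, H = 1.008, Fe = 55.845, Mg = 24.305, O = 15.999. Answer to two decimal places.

M((Mg_0.57Fe_0.43)_5Ca_2Si_8O_22(OH)_2) = 880.164 g/mol; M(MgO) = 40.304 g/mol.
Moles MgO per formula unit = 2.85 Mg ÷ 1 = 2.8500.
MgO fraction = (2.8500 × 40.304) / 880.164 = 114.866/880.164 = 0.1305.

13.05 wt%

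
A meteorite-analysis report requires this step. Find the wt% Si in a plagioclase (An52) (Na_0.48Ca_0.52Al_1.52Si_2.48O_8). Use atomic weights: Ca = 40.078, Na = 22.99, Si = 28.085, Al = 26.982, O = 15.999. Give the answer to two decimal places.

25.75 wt%

Molar mass of Na_0.48Ca_0.52Al_1.52Si_2.48O_8: 0.48×22.99 + 0.52×40.078 + 1.52×26.982 + 2.48×28.085 + 8×15.999 = 270.531 g/mol.
Mass of Si per formula unit: 2.48 × 28.085 = 69.651 g.
Weight fraction Si = 69.651 / 270.531 = 0.2575.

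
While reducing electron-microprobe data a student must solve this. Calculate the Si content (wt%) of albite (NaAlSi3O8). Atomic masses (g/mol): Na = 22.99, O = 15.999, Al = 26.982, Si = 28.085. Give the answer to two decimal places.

Formula mass = 1×22.99 + 1×26.982 + 3×28.085 + 8×15.999 = 262.219 g/mol, of which 84.255 g is Si.
So Si makes up 84.255/262.219 = 0.3213 of the mass, i.e. 32.13%.

32.13 wt%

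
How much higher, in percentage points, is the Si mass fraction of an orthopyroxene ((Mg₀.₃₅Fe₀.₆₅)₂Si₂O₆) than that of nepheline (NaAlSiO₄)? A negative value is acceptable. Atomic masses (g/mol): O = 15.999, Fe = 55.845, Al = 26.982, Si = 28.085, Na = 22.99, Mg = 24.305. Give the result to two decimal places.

3.46 percentage points

M((Mg₀.₃₅Fe₀.₆₅)₂Si₂O₆) = 241.776 g/mol, so wt% Si = 56.170/241.776 × 100 = 23.23%.
M(NaAlSiO₄) = 142.053 g/mol, so wt% Si = 28.085/142.053 × 100 = 19.77%.
23.23 − 19.77 = 3.46 pp.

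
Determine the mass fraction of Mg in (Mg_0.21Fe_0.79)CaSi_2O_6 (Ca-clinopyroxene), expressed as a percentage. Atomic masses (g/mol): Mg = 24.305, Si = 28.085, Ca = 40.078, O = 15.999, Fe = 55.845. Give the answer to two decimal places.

Formula mass = 0.21·24.305 + 0.79·55.845 + 1·40.078 + 2·28.085 + 6·15.999 = 241.464 g/mol, of which 5.104 g is Mg.
So Mg makes up 5.104/241.464 = 0.0211 of the mass, i.e. 2.11%.

2.11 mass %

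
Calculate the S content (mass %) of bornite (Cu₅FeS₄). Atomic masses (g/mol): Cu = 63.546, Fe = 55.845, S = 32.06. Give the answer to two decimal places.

25.56 mass %

Formula mass = 5*63.546 + 1*55.845 + 4*32.06 = 501.815 g/mol, of which 128.240 g is S.
So S makes up 128.240/501.815 = 0.2556 of the mass, i.e. 25.56%.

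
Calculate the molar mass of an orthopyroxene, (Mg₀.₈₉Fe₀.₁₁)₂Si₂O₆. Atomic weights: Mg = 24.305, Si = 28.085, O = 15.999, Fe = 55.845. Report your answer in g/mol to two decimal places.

207.71 g/mol

M = 1.78*24.305 + 0.22*55.845 + 2*28.085 + 6*15.999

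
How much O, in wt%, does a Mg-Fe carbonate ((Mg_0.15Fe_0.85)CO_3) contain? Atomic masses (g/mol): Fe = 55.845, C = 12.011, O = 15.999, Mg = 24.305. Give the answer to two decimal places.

Formula mass = 0.15·24.305 + 0.85·55.845 + 1·12.011 + 3·15.999 = 111.122 g/mol, of which 47.997 g is O.
So O makes up 47.997/111.122 = 0.4319 of the mass, i.e. 43.19%.

43.19 wt%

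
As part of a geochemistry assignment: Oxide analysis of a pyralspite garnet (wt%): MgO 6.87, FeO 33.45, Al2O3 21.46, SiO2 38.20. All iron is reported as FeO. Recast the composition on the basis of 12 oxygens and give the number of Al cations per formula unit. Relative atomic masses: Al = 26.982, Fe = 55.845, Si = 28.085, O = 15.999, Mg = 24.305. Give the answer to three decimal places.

1.989 Al apfu

MgO: 6.87/40.304 = 0.17045 mol → 0.17045 mol Mg, 0.17045 mol O.
FeO: 33.45/71.844 = 0.46559 mol → 0.46559 mol Fe, 0.46559 mol O.
Al2O3: 21.46/101.961 = 0.21047 mol → 0.42094 mol Al, 0.63141 mol O.
SiO2: 38.20/60.083 = 0.63579 mol → 0.63579 mol Si, 1.27158 mol O.
Total oxygen = 2.53903 mol. Normalization factor = 12/2.53903 = 4.72621.
Al per 12 O = 0.42094 × 4.72621 = 1.989.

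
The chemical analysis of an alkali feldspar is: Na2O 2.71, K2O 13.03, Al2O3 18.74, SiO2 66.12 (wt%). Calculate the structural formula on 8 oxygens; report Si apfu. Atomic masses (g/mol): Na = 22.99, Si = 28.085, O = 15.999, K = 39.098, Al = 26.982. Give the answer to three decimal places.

3.000 Si apfu

Na2O (M=61.979): mol = 0.04372; Na = 0.08744, O = 0.04372.
K2O (M=94.195): mol = 0.13833; K = 0.27666, O = 0.13833.
Al2O3 (M=101.961): mol = 0.18380; Al = 0.36760, O = 0.55140.
SiO2 (M=60.083): mol = 1.10048; Si = 1.10048, O = 2.20096.
ΣO = 2.93441; factor = 8/ΣO = 2.72627.
Si apfu = 1.10048 × 2.72627 = 3.000.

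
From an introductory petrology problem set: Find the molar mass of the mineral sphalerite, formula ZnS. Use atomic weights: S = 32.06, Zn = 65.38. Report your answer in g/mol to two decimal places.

Zn: 1 × 65.38 = 65.3800
S: 1 × 32.06 = 32.0600
Summing the contributions gives the formula mass.

97.44 g/mol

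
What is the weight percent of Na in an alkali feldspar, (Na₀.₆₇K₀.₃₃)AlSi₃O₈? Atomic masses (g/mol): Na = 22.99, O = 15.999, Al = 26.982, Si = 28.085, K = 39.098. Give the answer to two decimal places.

Molar mass of (Na₀.₆₇K₀.₃₃)AlSi₃O₈: 0.67·22.99 + 0.33·39.098 + 1·26.982 + 3·28.085 + 8·15.999 = 267.535 g/mol.
Mass of Na per formula unit: 0.67 × 22.99 = 15.403 g.
Weight fraction Na = 15.403 / 267.535 = 0.0576.

5.76 mass %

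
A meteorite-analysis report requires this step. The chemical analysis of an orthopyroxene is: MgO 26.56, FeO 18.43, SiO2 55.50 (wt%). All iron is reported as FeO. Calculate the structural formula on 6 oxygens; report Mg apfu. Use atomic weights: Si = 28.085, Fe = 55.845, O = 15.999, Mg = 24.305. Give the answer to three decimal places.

1.431 Mg apfu

MgO: 26.56/40.304 = 0.65899 mol → 0.65899 mol Mg, 0.65899 mol O.
FeO: 18.43/71.844 = 0.25653 mol → 0.25653 mol Fe, 0.25653 mol O.
SiO2: 55.50/60.083 = 0.92372 mol → 0.92372 mol Si, 1.84744 mol O.
Total oxygen = 2.76296 mol. Normalization factor = 6/2.76296 = 2.17158.
Mg per 6 O = 0.65899 × 2.17158 = 1.431.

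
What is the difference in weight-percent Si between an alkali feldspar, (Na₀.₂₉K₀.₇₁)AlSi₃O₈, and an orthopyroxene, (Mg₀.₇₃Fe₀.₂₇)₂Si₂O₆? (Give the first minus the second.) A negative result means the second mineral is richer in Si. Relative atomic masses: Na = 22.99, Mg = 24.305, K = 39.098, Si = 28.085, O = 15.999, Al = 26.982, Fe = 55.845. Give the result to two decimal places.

5.00 percentage points

First mineral: 84.255 g Si in 273.656 g formula = 30.79 wt% Si.
Second mineral: 56.170 g Si in 217.806 g formula = 25.79 wt% Si.
30.79% − 25.79% gives a difference of 5.00 percentage points.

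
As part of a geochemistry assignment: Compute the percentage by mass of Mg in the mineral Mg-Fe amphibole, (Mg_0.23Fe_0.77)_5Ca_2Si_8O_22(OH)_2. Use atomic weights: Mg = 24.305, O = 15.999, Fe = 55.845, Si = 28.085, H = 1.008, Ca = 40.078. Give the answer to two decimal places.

2.99 weight percent

M((Mg_0.23Fe_0.77)_5Ca_2Si_8O_22(OH)_2) = 933.782 g/mol.
Mg contributes 1.15 × 24.305 = 27.951 g per mole.
27.951/933.782 = 0.0299 → 2.99%.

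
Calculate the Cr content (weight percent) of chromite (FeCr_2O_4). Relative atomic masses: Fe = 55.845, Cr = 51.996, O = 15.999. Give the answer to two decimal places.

M(FeCr_2O_4) = 223.833 g/mol.
Cr contributes 2 × 51.996 = 103.992 g per mole.
103.992/223.833 = 0.4646 → 46.46%.

46.46 weight percent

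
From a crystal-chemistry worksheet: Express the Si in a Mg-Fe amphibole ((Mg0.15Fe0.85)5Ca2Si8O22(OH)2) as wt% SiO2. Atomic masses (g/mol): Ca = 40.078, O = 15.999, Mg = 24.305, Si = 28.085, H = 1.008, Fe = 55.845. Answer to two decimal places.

Molar mass of (Mg0.15Fe0.85)5Ca2Si8O22(OH)2 = 0.75·24.305 + 4.25·55.845 + 2·40.078 + 8·28.085 + 24·15.999 + 2·1.008 = 946.398 g/mol.
Each formula unit contains 8 Si, equivalent to 8/1 = 8.0000 mol SiO2.
M(SiO2) = 1×28.085 + 2×15.999 = 60.083 g/mol.
Mass of SiO2 per formula unit = 8.0000 × 60.083 = 480.664 g.
SiO2 wt% = 480.664 / 946.398 × 100 = 50.79%.

50.79 wt%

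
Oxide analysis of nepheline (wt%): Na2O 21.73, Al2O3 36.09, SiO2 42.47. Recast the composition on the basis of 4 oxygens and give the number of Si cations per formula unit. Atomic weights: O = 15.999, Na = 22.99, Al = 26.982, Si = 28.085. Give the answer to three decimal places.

Na2O: 21.73/61.979 = 0.35060 mol → 0.70120 mol Na, 0.35060 mol O.
Al2O3: 36.09/101.961 = 0.35396 mol → 0.70792 mol Al, 1.06188 mol O.
SiO2: 42.47/60.083 = 0.70686 mol → 0.70686 mol Si, 1.41372 mol O.
Total oxygen = 2.82620 mol. Normalization factor = 4/2.82620 = 1.41533.
Si per 4 O = 0.70686 × 1.41533 = 1.000.

1.000 Si apfu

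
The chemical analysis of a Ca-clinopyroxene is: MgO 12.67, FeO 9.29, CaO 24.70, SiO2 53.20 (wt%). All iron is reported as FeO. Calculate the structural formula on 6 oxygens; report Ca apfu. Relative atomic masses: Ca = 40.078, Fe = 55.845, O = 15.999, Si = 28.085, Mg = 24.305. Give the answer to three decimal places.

MgO (M=40.304): mol = 0.31436; Mg = 0.31436, O = 0.31436.
FeO (M=71.844): mol = 0.12931; Fe = 0.12931, O = 0.12931.
CaO (M=56.077): mol = 0.44047; Ca = 0.44047, O = 0.44047.
SiO2 (M=60.083): mol = 0.88544; Si = 0.88544, O = 1.77088.
ΣO = 2.65502; factor = 6/ΣO = 2.25987.
Ca apfu = 0.44047 × 2.25987 = 0.995.

0.995 Ca apfu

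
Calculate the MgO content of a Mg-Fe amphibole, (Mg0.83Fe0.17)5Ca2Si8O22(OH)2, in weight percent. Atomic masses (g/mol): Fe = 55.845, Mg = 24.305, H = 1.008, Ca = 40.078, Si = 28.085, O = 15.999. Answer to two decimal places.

M((Mg0.83Fe0.17)5Ca2Si8O22(OH)2) = 839.162 g/mol; M(MgO) = 40.304 g/mol.
Moles MgO per formula unit = 4.15 Mg ÷ 1 = 4.1500.
MgO fraction = (4.1500 × 40.304) / 839.162 = 167.262/839.162 = 0.1993.

19.93 wt%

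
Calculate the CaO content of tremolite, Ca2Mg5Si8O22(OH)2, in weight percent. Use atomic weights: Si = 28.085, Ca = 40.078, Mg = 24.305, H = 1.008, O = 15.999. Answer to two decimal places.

13.81 wt%

Molar mass of Ca2Mg5Si8O22(OH)2 = 2·40.078 + 5·24.305 + 8·28.085 + 24·15.999 + 2·1.008 = 812.353 g/mol.
Each formula unit contains 2 Ca, equivalent to 2/1 = 2.0000 mol CaO.
M(CaO) = 1×40.078 + 1×15.999 = 56.077 g/mol.
Mass of CaO per formula unit = 2.0000 × 56.077 = 112.154 g.
CaO wt% = 112.154 / 812.353 × 100 = 13.81%.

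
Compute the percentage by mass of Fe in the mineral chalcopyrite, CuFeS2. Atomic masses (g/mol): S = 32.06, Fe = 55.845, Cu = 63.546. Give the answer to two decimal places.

Formula mass = 1*63.546 + 1*55.845 + 2*32.06 = 183.511 g/mol, of which 55.845 g is Fe.
So Fe makes up 55.845/183.511 = 0.3043 of the mass, i.e. 30.43%.

30.43 wt%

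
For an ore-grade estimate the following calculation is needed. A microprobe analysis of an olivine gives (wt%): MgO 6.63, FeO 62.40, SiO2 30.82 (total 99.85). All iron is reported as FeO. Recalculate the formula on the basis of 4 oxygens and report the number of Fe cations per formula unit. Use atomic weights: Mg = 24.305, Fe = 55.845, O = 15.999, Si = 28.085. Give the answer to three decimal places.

1.687 Fe apfu

MgO: 6.63/40.304 = 0.16450 mol → 0.16450 mol Mg, 0.16450 mol O.
FeO: 62.40/71.844 = 0.86855 mol → 0.86855 mol Fe, 0.86855 mol O.
SiO2: 30.82/60.083 = 0.51296 mol → 0.51296 mol Si, 1.02592 mol O.
Total oxygen = 2.05897 mol. Normalization factor = 4/2.05897 = 1.94272.
Fe per 4 O = 0.86855 × 1.94272 = 1.687.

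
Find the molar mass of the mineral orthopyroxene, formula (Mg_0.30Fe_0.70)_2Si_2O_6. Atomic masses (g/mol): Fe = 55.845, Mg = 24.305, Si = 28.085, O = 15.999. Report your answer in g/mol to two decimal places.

244.93 g/mol

Mg: 0.60 × 24.305 = 14.5830
Fe: 1.40 × 55.845 = 78.1830
Si: 2 × 28.085 = 56.1700
O: 6 × 15.999 = 95.9940
Summing the contributions gives the formula mass.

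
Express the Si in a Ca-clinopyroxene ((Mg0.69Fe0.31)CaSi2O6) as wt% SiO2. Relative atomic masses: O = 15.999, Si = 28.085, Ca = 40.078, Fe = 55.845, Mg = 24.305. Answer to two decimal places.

Formula mass = 226.324 g/mol.
2 Si → 2.0000 mol SiO2 per formula unit; M(SiO2) = 60.083, so SiO2 mass = 120.166 g.
120.166/226.324 × 100 = 53.09 wt%.

53.09 wt%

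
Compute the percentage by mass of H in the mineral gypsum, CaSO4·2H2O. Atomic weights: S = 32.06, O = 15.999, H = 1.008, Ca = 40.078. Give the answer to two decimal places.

M(CaSO4·2H2O) = 172.164 g/mol.
H contributes 4 × 1.008 = 4.032 g per mole.
4.032/172.164 = 0.0234 → 2.34%.

2.34 weight percent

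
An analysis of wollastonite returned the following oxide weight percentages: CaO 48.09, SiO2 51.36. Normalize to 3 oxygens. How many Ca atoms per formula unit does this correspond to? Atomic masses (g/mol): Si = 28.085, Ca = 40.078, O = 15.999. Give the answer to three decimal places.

48.09 wt% CaO ÷ 56.077 g/mol = 0.85757 mol, giving 0.85757 Ca and 0.85757 O.
51.36 wt% SiO2 ÷ 60.083 g/mol = 0.85482 mol, giving 0.85482 Si and 1.70964 O.
Oxygen sums to 2.56721; scaling by 3/2.56721 = 1.16858 puts the formula on 3 O.
Ca: 0.85757 × 1.16858 = 1.002 atoms per formula unit.

1.002 Ca apfu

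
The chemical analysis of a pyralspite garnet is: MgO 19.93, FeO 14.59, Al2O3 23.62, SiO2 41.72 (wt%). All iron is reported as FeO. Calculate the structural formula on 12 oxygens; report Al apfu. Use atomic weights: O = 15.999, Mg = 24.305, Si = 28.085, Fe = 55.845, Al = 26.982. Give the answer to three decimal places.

1.999 Al apfu

MgO (M=40.304): mol = 0.49449; Mg = 0.49449, O = 0.49449.
FeO (M=71.844): mol = 0.20308; Fe = 0.20308, O = 0.20308.
Al2O3 (M=101.961): mol = 0.23166; Al = 0.46332, O = 0.69498.
SiO2 (M=60.083): mol = 0.69437; Si = 0.69437, O = 1.38874.
ΣO = 2.78129; factor = 12/ΣO = 4.31454.
Al apfu = 0.46332 × 4.31454 = 1.999.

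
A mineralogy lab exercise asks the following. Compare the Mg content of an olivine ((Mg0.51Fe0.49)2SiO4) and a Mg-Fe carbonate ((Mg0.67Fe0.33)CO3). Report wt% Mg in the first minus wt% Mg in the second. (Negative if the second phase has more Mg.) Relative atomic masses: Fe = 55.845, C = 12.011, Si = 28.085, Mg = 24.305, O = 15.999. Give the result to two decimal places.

Mg in (Mg0.51Fe0.49)2SiO4: molar mass 171.600 g/mol; 1.02×24.305 = 24.791 g → 14.45 wt%.
Mg in (Mg0.67Fe0.33)CO3: molar mass 94.721 g/mol; 0.67×24.305 = 16.284 g → 17.19 wt%.
Difference = 14.45 − 17.19 = -2.74 percentage points.

-2.74 percentage points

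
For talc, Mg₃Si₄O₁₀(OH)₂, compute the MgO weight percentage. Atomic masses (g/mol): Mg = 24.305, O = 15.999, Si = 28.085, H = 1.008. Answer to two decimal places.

31.88 wt%

Molar mass of Mg₃Si₄O₁₀(OH)₂ = 3×24.305 + 4×28.085 + 12×15.999 + 2×1.008 = 379.259 g/mol.
Each formula unit contains 3 Mg, equivalent to 3/1 = 3.0000 mol MgO.
M(MgO) = 1×24.305 + 1×15.999 = 40.304 g/mol.
Mass of MgO per formula unit = 3.0000 × 40.304 = 120.912 g.
MgO wt% = 120.912 / 379.259 × 100 = 31.88%.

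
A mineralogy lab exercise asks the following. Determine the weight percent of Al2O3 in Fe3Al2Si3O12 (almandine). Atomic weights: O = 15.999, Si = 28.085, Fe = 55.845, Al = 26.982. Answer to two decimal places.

20.48 wt%

Formula mass = 497.742 g/mol.
2 Al → 1.0000 mol Al2O3 per formula unit; M(Al2O3) = 101.961, so Al2O3 mass = 101.961 g.
101.961/497.742 × 100 = 20.48 wt%.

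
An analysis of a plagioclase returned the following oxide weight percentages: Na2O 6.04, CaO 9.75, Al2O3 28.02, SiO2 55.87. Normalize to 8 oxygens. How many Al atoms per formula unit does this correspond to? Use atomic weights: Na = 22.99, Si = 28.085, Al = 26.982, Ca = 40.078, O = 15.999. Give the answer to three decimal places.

6.04 wt% Na2O ÷ 61.979 g/mol = 0.09745 mol, giving 0.19490 Na and 0.09745 O.
9.75 wt% CaO ÷ 56.077 g/mol = 0.17387 mol, giving 0.17387 Ca and 0.17387 O.
28.02 wt% Al2O3 ÷ 101.961 g/mol = 0.27481 mol, giving 0.54962 Al and 0.82443 O.
55.87 wt% SiO2 ÷ 60.083 g/mol = 0.92988 mol, giving 0.92988 Si and 1.85976 O.
Oxygen sums to 2.95551; scaling by 8/2.95551 = 2.70681 puts the formula on 8 O.
Al: 0.54962 × 2.70681 = 1.488 atoms per formula unit.

1.488 Al apfu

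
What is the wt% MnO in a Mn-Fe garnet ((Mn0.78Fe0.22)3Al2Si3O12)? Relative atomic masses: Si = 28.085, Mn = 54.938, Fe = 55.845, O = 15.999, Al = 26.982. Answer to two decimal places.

33.49 wt%

Molar mass of (Mn0.78Fe0.22)3Al2Si3O12 = 2.34*54.938 + 0.66*55.845 + 2*26.982 + 3*28.085 + 12*15.999 = 495.620 g/mol.
Each formula unit contains 2.34 Mn, equivalent to 2.34/1 = 2.3400 mol MnO.
M(MnO) = 1×54.938 + 1×15.999 = 70.937 g/mol.
Mass of MnO per formula unit = 2.3400 × 70.937 = 165.993 g.
MnO wt% = 165.993 / 495.620 × 100 = 33.49%.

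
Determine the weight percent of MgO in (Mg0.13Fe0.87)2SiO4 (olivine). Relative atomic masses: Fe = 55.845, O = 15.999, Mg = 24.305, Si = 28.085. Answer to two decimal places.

Formula mass = 195.571 g/mol.
0.26 Mg → 0.2600 mol MgO per formula unit; M(MgO) = 40.304, so MgO mass = 10.479 g.
10.479/195.571 × 100 = 5.36 wt%.

5.36 wt%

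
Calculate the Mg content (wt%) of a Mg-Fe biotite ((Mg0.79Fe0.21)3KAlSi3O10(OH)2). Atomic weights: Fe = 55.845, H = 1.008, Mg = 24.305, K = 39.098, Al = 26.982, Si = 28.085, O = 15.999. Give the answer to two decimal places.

M((Mg0.79Fe0.21)3KAlSi3O10(OH)2) = 437.124 g/mol.
Mg contributes 2.37 × 24.305 = 57.603 g per mole.
57.603/437.124 = 0.1318 → 13.18%.

13.18 wt%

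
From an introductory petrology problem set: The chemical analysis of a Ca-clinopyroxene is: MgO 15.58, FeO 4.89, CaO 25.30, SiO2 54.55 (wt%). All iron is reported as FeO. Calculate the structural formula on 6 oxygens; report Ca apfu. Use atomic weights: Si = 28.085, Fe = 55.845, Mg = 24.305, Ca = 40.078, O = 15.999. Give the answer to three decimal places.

15.58 wt% MgO ÷ 40.304 g/mol = 0.38656 mol, giving 0.38656 Mg and 0.38656 O.
4.89 wt% FeO ÷ 71.844 g/mol = 0.06806 mol, giving 0.06806 Fe and 0.06806 O.
25.30 wt% CaO ÷ 56.077 g/mol = 0.45117 mol, giving 0.45117 Ca and 0.45117 O.
54.55 wt% SiO2 ÷ 60.083 g/mol = 0.90791 mol, giving 0.90791 Si and 1.81582 O.
Oxygen sums to 2.72161; scaling by 6/2.72161 = 2.20458 puts the formula on 6 O.
Ca: 0.45117 × 2.20458 = 0.995 atoms per formula unit.

0.995 Ca apfu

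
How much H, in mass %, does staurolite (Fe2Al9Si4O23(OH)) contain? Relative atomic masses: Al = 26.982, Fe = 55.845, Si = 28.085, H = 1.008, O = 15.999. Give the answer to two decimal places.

Molar mass of Fe2Al9Si4O23(OH): 2·55.845 + 9·26.982 + 4·28.085 + 24·15.999 + 1·1.008 = 851.852 g/mol.
Mass of H per formula unit: 1 × 1.008 = 1.008 g.
Weight fraction H = 1.008 / 851.852 = 0.0012.

0.12 mass %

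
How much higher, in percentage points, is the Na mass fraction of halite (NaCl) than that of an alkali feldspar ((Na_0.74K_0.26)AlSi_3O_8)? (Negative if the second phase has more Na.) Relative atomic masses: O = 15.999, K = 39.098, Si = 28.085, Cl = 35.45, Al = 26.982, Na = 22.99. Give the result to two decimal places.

Na in NaCl: molar mass 58.440 g/mol; 1×22.99 = 22.990 g → 39.34 wt%.
Na in (Na_0.74K_0.26)AlSi_3O_8: molar mass 266.407 g/mol; 0.74×22.99 = 17.013 g → 6.39 wt%.
Difference = 39.34 − 6.39 = 32.95 percentage points.

32.95 percentage points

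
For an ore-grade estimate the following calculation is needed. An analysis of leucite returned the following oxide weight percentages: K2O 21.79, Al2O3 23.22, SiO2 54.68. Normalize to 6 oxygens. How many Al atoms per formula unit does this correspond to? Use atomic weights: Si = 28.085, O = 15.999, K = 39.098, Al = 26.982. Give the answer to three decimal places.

0.999 Al apfu

21.79 wt% K2O ÷ 94.195 g/mol = 0.23133 mol, giving 0.46266 K and 0.23133 O.
23.22 wt% Al2O3 ÷ 101.961 g/mol = 0.22773 mol, giving 0.45546 Al and 0.68319 O.
54.68 wt% SiO2 ÷ 60.083 g/mol = 0.91007 mol, giving 0.91007 Si and 1.82014 O.
Oxygen sums to 2.73466; scaling by 6/2.73466 = 2.19406 puts the formula on 6 O.
Al: 0.45546 × 2.19406 = 0.999 atoms per formula unit.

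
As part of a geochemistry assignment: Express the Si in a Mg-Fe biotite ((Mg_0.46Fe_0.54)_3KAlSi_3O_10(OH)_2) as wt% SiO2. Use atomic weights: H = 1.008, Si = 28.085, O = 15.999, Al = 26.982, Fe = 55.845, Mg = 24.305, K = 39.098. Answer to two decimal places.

38.49 wt%

Formula mass = 468.349 g/mol.
3 Si → 3.0000 mol SiO2 per formula unit; M(SiO2) = 60.083, so SiO2 mass = 180.249 g.
180.249/468.349 × 100 = 38.49 wt%.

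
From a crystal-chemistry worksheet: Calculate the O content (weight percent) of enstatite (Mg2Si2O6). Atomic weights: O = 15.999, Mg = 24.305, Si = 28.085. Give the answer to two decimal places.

47.81 weight percent

M(Mg2Si2O6) = 200.774 g/mol.
O contributes 6 × 15.999 = 95.994 g per mole.
95.994/200.774 = 0.4781 → 47.81%.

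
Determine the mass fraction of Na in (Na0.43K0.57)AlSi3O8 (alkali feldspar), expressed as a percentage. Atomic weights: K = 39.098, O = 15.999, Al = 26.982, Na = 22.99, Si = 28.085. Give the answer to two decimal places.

Molar mass of (Na0.43K0.57)AlSi3O8: 0.43·22.99 + 0.57·39.098 + 1·26.982 + 3·28.085 + 8·15.999 = 271.401 g/mol.
Mass of Na per formula unit: 0.43 × 22.99 = 9.886 g.
Weight fraction Na = 9.886 / 271.401 = 0.0364.

3.64 weight percent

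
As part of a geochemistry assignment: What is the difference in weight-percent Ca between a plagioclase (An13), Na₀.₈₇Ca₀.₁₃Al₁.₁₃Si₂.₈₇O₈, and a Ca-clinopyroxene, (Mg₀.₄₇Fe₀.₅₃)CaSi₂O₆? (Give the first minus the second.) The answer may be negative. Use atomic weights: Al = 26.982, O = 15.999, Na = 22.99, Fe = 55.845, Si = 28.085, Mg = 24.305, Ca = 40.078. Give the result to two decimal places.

-15.21 percentage points

M(Na₀.₈₇Ca₀.₁₃Al₁.₁₃Si₂.₈₇O₈) = 264.297 g/mol, so wt% Ca = 5.210/264.297 × 100 = 1.97%.
M((Mg₀.₄₇Fe₀.₅₃)CaSi₂O₆) = 233.263 g/mol, so wt% Ca = 40.078/233.263 × 100 = 17.18%.
1.97 − 17.18 = -15.21 pp.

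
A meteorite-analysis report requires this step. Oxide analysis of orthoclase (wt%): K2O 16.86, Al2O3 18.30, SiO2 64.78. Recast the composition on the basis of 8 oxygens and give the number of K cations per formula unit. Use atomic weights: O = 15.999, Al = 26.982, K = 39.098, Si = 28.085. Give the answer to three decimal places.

0.997 K apfu

K2O (M=94.195): mol = 0.17899; K = 0.35798, O = 0.17899.
Al2O3 (M=101.961): mol = 0.17948; Al = 0.35896, O = 0.53844.
SiO2 (M=60.083): mol = 1.07818; Si = 1.07818, O = 2.15636.
ΣO = 2.87379; factor = 8/ΣO = 2.78378.
K apfu = 0.35798 × 2.78378 = 0.997.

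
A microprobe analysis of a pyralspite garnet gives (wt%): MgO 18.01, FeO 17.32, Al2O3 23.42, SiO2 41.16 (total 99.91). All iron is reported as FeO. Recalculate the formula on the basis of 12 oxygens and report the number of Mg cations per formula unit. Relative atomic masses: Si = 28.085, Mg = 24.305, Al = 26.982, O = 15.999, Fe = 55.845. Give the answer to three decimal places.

1.952 Mg apfu

MgO (M=40.304): mol = 0.44685; Mg = 0.44685, O = 0.44685.
FeO (M=71.844): mol = 0.24108; Fe = 0.24108, O = 0.24108.
Al2O3 (M=101.961): mol = 0.22970; Al = 0.45940, O = 0.68910.
SiO2 (M=60.083): mol = 0.68505; Si = 0.68505, O = 1.37010.
ΣO = 2.74713; factor = 12/ΣO = 4.36820.
Mg apfu = 0.44685 × 4.36820 = 1.952.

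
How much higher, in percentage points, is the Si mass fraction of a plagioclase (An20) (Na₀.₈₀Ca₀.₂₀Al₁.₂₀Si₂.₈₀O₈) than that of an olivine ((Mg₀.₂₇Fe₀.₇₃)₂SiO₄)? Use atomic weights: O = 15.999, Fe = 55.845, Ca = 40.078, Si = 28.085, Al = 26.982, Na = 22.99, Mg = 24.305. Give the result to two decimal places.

M(Na₀.₈₀Ca₀.₂₀Al₁.₂₀Si₂.₈₀O₈) = 265.416 g/mol, so wt% Si = 78.638/265.416 × 100 = 29.63%.
M((Mg₀.₂₇Fe₀.₇₃)₂SiO₄) = 186.739 g/mol, so wt% Si = 28.085/186.739 × 100 = 15.04%.
29.63 − 15.04 = 14.59 pp.

14.59 percentage points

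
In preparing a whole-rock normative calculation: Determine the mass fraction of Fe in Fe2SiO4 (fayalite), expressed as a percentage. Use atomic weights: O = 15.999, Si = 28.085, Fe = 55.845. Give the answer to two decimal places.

54.81 mass %

M(Fe2SiO4) = 203.771 g/mol.
Fe contributes 2 × 55.845 = 111.690 g per mole.
111.690/203.771 = 0.5481 → 54.81%.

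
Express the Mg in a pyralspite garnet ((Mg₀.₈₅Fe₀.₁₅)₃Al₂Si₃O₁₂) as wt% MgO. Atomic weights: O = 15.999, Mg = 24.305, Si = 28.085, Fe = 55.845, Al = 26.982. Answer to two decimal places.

M((Mg₀.₈₅Fe₀.₁₅)₃Al₂Si₃O₁₂) = 417.315 g/mol; M(MgO) = 40.304 g/mol.
Moles MgO per formula unit = 2.55 Mg ÷ 1 = 2.5500.
MgO fraction = (2.5500 × 40.304) / 417.315 = 102.775/417.315 = 0.2463.

24.63 wt%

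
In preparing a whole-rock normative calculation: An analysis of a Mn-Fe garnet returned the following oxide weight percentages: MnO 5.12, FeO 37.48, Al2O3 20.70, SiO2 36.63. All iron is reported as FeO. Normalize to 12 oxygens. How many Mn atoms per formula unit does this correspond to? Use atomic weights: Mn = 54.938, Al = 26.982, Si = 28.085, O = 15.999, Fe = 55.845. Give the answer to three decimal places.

5.12 wt% MnO ÷ 70.937 g/mol = 0.07218 mol, giving 0.07218 Mn and 0.07218 O.
37.48 wt% FeO ÷ 71.844 g/mol = 0.52169 mol, giving 0.52169 Fe and 0.52169 O.
20.70 wt% Al2O3 ÷ 101.961 g/mol = 0.20302 mol, giving 0.40604 Al and 0.60906 O.
36.63 wt% SiO2 ÷ 60.083 g/mol = 0.60966 mol, giving 0.60966 Si and 1.21932 O.
Oxygen sums to 2.42225; scaling by 12/2.42225 = 4.95407 puts the formula on 12 O.
Mn: 0.07218 × 4.95407 = 0.358 atoms per formula unit.

0.358 Mn apfu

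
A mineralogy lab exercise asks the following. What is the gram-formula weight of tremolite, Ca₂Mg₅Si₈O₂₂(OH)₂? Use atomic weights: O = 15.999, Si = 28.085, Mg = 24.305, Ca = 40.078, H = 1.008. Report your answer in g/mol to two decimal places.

The formula mass is the sum 2×40.078 + 5×24.305 + 8×28.085 + 24×15.999 + 2×1.008.

812.35 g/mol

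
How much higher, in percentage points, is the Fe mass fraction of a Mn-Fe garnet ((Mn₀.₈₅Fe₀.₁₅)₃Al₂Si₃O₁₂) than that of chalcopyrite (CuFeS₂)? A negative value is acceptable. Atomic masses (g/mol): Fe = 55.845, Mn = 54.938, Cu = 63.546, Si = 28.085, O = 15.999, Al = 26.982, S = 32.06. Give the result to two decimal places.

-25.36 percentage points

Fe in (Mn₀.₈₅Fe₀.₁₅)₃Al₂Si₃O₁₂: molar mass 495.429 g/mol; 0.45×55.845 = 25.130 g → 5.07 wt%.
Fe in CuFeS₂: molar mass 183.511 g/mol; 1×55.845 = 55.845 g → 30.43 wt%.
Difference = 5.07 − 30.43 = -25.36 percentage points.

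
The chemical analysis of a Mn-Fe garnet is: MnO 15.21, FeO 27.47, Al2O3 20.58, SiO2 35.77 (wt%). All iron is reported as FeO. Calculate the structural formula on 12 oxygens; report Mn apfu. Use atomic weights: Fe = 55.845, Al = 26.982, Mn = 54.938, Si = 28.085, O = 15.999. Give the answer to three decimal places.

1.075 Mn apfu

MnO: 15.21/70.937 = 0.21442 mol → 0.21442 mol Mn, 0.21442 mol O.
FeO: 27.47/71.844 = 0.38236 mol → 0.38236 mol Fe, 0.38236 mol O.
Al2O3: 20.58/101.961 = 0.20184 mol → 0.40368 mol Al, 0.60552 mol O.
SiO2: 35.77/60.083 = 0.59534 mol → 0.59534 mol Si, 1.19068 mol O.
Total oxygen = 2.39298 mol. Normalization factor = 12/2.39298 = 5.01467.
Mn per 12 O = 0.21442 × 5.01467 = 1.075.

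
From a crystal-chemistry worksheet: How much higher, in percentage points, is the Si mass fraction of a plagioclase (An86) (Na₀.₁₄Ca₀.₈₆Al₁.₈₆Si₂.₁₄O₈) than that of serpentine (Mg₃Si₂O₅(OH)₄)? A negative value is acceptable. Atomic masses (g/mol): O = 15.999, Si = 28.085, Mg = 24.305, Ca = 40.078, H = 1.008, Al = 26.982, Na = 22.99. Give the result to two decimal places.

1.51 percentage points

First mineral: 60.102 g Si in 275.966 g formula = 21.78 wt% Si.
Second mineral: 56.170 g Si in 277.108 g formula = 20.27 wt% Si.
21.78% − 20.27% gives a difference of 1.51 percentage points.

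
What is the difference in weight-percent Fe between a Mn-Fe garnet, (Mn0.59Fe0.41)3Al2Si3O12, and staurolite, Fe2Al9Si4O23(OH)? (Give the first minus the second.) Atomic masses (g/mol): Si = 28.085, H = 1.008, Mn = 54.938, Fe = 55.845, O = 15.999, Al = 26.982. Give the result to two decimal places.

0.73 percentage points

M((Mn0.59Fe0.41)3Al2Si3O12) = 496.137 g/mol, so wt% Fe = 68.689/496.137 × 100 = 13.84%.
M(Fe2Al9Si4O23(OH)) = 851.852 g/mol, so wt% Fe = 111.690/851.852 × 100 = 13.11%.
13.84 − 13.11 = 0.73 pp.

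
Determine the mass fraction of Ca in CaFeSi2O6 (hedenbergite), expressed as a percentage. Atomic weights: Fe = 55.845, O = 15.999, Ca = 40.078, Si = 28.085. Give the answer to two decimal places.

M(CaFeSi2O6) = 248.087 g/mol.
Ca contributes 1 × 40.078 = 40.078 g per mole.
40.078/248.087 = 0.1615 → 16.15%.

16.15 mass %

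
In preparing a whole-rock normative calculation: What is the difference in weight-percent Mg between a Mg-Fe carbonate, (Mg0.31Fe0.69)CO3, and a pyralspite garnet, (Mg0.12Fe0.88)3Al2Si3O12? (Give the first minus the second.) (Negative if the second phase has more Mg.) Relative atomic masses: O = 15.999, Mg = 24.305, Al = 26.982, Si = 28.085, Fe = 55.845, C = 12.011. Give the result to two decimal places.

5.30 percentage points

Mg in (Mg0.31Fe0.69)CO3: molar mass 106.076 g/mol; 0.31×24.305 = 7.535 g → 7.10 wt%.
Mg in (Mg0.12Fe0.88)3Al2Si3O12: molar mass 486.388 g/mol; 0.36×24.305 = 8.750 g → 1.80 wt%.
Difference = 7.10 − 1.80 = 5.30 percentage points.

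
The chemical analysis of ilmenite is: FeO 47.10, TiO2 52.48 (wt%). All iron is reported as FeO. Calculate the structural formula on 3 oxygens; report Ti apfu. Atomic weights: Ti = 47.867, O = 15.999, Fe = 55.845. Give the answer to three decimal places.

47.10 wt% FeO ÷ 71.844 g/mol = 0.65559 mol, giving 0.65559 Fe and 0.65559 O.
52.48 wt% TiO2 ÷ 79.865 g/mol = 0.65711 mol, giving 0.65711 Ti and 1.31422 O.
Oxygen sums to 1.96981; scaling by 3/1.96981 = 1.52299 puts the formula on 3 O.
Ti: 0.65711 × 1.52299 = 1.001 atoms per formula unit.

1.001 Ti apfu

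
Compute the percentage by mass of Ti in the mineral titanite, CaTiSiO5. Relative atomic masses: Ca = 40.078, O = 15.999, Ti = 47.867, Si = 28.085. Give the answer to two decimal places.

Formula mass = 1*40.078 + 1*47.867 + 1*28.085 + 5*15.999 = 196.025 g/mol, of which 47.867 g is Ti.
So Ti makes up 47.867/196.025 = 0.2442 of the mass, i.e. 24.42%.

24.42 weight percent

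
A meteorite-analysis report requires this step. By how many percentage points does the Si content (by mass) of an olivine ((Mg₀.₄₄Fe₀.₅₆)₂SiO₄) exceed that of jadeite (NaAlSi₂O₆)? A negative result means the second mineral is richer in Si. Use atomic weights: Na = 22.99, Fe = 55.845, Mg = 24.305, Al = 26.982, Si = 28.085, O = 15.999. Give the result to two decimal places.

-11.83 percentage points

M((Mg₀.₄₄Fe₀.₅₆)₂SiO₄) = 176.016 g/mol, so wt% Si = 28.085/176.016 × 100 = 15.96%.
M(NaAlSi₂O₆) = 202.136 g/mol, so wt% Si = 56.170/202.136 × 100 = 27.79%.
15.96 − 27.79 = -11.83 pp.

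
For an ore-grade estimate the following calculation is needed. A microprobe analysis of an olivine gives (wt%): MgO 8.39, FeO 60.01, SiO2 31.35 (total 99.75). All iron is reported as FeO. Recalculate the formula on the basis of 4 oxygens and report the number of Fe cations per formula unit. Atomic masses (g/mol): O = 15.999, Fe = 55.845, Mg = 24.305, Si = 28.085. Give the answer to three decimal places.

1.601 Fe apfu

8.39 wt% MgO ÷ 40.304 g/mol = 0.20817 mol, giving 0.20817 Mg and 0.20817 O.
60.01 wt% FeO ÷ 71.844 g/mol = 0.83528 mol, giving 0.83528 Fe and 0.83528 O.
31.35 wt% SiO2 ÷ 60.083 g/mol = 0.52178 mol, giving 0.52178 Si and 1.04356 O.
Oxygen sums to 2.08701; scaling by 4/2.08701 = 1.91662 puts the formula on 4 O.
Fe: 0.83528 × 1.91662 = 1.601 atoms per formula unit.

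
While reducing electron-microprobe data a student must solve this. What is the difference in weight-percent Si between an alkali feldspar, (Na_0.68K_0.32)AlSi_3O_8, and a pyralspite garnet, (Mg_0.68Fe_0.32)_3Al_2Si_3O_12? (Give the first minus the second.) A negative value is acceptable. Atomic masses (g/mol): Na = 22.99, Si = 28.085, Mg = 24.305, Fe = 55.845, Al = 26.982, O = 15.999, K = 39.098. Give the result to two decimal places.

Si in (Na_0.68K_0.32)AlSi_3O_8: molar mass 267.374 g/mol; 3×28.085 = 84.255 g → 31.51 wt%.
Si in (Mg_0.68Fe_0.32)_3Al_2Si_3O_12: molar mass 433.400 g/mol; 3×28.085 = 84.255 g → 19.44 wt%.
Difference = 31.51 − 19.44 = 12.07 percentage points.

12.07 percentage points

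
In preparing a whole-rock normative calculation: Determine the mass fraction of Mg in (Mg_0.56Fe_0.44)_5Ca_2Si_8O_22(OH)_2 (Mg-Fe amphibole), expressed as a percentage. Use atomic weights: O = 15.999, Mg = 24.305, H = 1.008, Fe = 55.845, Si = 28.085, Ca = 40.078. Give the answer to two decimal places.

Molar mass of (Mg_0.56Fe_0.44)_5Ca_2Si_8O_22(OH)_2: 2.80·24.305 + 2.20·55.845 + 2·40.078 + 8·28.085 + 24·15.999 + 2·1.008 = 881.741 g/mol.
Mass of Mg per formula unit: 2.80 × 24.305 = 68.054 g.
Weight fraction Mg = 68.054 / 881.741 = 0.0772.

7.72 mass %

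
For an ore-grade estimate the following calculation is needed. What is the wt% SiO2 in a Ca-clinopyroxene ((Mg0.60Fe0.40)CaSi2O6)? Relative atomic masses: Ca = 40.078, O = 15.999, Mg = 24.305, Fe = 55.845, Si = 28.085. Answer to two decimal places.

Formula mass = 229.163 g/mol.
2 Si → 2.0000 mol SiO2 per formula unit; M(SiO2) = 60.083, so SiO2 mass = 120.166 g.
120.166/229.163 × 100 = 52.44 wt%.

52.44 wt%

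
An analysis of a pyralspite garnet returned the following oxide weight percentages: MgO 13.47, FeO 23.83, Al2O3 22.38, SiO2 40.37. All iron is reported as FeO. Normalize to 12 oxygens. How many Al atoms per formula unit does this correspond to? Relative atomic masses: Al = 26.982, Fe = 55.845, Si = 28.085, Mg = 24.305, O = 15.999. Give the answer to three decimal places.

MgO: 13.47/40.304 = 0.33421 mol → 0.33421 mol Mg, 0.33421 mol O.
FeO: 23.83/71.844 = 0.33169 mol → 0.33169 mol Fe, 0.33169 mol O.
Al2O3: 22.38/101.961 = 0.21950 mol → 0.43900 mol Al, 0.65850 mol O.
SiO2: 40.37/60.083 = 0.67190 mol → 0.67190 mol Si, 1.34380 mol O.
Total oxygen = 2.66820 mol. Normalization factor = 12/2.66820 = 4.49741.
Al per 12 O = 0.43900 × 4.49741 = 1.974.

1.974 Al apfu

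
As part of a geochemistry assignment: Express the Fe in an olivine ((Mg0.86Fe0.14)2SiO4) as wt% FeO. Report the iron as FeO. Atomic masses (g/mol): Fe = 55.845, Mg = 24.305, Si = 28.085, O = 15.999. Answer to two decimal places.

13.45 wt%

Molar mass of (Mg0.86Fe0.14)2SiO4 = 1.72·24.305 + 0.28·55.845 + 1·28.085 + 4·15.999 = 149.522 g/mol.
Each formula unit contains 0.28 Fe, equivalent to 0.28/1 = 0.2800 mol FeO.
M(FeO) = 1×55.845 + 1×15.999 = 71.844 g/mol.
Mass of FeO per formula unit = 0.2800 × 71.844 = 20.116 g.
FeO wt% = 20.116 / 149.522 × 100 = 13.45%.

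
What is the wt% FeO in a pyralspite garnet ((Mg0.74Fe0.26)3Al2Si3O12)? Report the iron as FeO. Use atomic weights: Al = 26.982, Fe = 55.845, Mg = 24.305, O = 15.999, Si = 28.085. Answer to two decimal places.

13.10 wt%

Molar mass of (Mg0.74Fe0.26)3Al2Si3O12 = 2.22*24.305 + 0.78*55.845 + 2*26.982 + 3*28.085 + 12*15.999 = 427.723 g/mol.
Each formula unit contains 0.78 Fe, equivalent to 0.78/1 = 0.7800 mol FeO.
M(FeO) = 1×55.845 + 1×15.999 = 71.844 g/mol.
Mass of FeO per formula unit = 0.7800 × 71.844 = 56.038 g.
FeO wt% = 56.038 / 427.723 × 100 = 13.10%.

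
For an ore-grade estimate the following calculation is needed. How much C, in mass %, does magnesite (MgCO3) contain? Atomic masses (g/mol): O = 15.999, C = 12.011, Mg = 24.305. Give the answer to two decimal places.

Molar mass of MgCO3: 1×24.305 + 1×12.011 + 3×15.999 = 84.313 g/mol.
Mass of C per formula unit: 1 × 12.011 = 12.011 g.
Weight fraction C = 12.011 / 84.313 = 0.1425.

14.25 mass %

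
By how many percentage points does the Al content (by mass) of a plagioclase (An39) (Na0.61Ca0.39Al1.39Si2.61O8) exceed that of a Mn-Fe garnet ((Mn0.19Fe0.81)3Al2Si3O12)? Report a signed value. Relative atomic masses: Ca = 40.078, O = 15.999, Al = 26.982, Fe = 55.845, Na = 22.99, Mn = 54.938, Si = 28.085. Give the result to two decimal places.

3.12 percentage points

Al in Na0.61Ca0.39Al1.39Si2.61O8: molar mass 268.453 g/mol; 1.39×26.982 = 37.505 g → 13.97 wt%.
Al in (Mn0.19Fe0.81)3Al2Si3O12: molar mass 497.225 g/mol; 2×26.982 = 53.964 g → 10.85 wt%.
Difference = 13.97 − 10.85 = 3.12 percentage points.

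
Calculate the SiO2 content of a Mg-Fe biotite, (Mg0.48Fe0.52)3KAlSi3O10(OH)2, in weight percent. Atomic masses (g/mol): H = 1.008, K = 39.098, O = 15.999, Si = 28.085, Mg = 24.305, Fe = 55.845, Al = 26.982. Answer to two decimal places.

38.64 wt%

Formula mass = 466.456 g/mol.
3 Si → 3.0000 mol SiO2 per formula unit; M(SiO2) = 60.083, so SiO2 mass = 180.249 g.
180.249/466.456 × 100 = 38.64 wt%.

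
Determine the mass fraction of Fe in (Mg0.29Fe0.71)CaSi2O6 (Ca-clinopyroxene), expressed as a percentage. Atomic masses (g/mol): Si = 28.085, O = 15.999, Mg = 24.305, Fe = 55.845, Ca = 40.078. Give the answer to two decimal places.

16.59 wt%

Formula mass = 0.29*24.305 + 0.71*55.845 + 1*40.078 + 2*28.085 + 6*15.999 = 238.940 g/mol, of which 39.650 g is Fe.
So Fe makes up 39.650/238.940 = 0.1659 of the mass, i.e. 16.59%.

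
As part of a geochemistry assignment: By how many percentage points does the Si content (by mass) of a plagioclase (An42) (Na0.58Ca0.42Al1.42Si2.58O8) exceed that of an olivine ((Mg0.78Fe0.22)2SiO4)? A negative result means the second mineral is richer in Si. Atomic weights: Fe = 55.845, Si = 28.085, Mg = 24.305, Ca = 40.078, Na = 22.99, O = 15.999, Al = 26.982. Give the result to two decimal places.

First mineral: 72.459 g Si in 268.933 g formula = 26.94 wt% Si.
Second mineral: 28.085 g Si in 154.569 g formula = 18.17 wt% Si.
26.94% − 18.17% gives a difference of 8.77 percentage points.

8.77 percentage points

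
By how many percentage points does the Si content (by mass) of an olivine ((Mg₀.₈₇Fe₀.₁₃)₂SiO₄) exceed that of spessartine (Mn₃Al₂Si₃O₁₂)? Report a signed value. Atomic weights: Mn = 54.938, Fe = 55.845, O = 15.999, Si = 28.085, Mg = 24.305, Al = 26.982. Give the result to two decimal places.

M((Mg₀.₈₇Fe₀.₁₃)₂SiO₄) = 148.891 g/mol, so wt% Si = 28.085/148.891 × 100 = 18.86%.
M(Mn₃Al₂Si₃O₁₂) = 495.021 g/mol, so wt% Si = 84.255/495.021 × 100 = 17.02%.
18.86 − 17.02 = 1.84 pp.

1.84 percentage points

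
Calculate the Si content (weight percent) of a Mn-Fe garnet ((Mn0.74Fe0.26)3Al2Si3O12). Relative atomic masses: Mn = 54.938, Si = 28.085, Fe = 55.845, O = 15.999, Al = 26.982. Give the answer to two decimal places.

M((Mn0.74Fe0.26)3Al2Si3O12) = 495.728 g/mol.
Si contributes 3 × 28.085 = 84.255 g per mole.
84.255/495.728 = 0.1700 → 17.00%.

17.00 weight percent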